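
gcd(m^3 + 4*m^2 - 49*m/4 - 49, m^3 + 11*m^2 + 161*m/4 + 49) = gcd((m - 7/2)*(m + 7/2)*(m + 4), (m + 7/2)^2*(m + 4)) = m^2 + 15*m/2 + 14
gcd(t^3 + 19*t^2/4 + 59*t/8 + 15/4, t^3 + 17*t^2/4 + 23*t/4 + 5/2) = t^2 + 13*t/4 + 5/2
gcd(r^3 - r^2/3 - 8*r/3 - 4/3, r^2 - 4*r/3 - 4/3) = r^2 - 4*r/3 - 4/3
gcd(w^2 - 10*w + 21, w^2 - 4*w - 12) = 1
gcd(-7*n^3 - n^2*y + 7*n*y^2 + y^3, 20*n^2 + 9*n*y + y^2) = 1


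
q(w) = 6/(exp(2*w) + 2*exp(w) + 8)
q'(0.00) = -0.20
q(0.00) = 0.55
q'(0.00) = -0.20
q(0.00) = 0.55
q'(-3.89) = -0.00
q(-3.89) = 0.75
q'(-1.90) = -0.03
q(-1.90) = 0.72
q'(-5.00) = -0.00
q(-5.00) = 0.75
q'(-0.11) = -0.18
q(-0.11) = 0.57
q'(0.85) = -0.28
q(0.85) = 0.33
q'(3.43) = -0.01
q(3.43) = 0.01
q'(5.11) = -0.00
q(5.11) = 0.00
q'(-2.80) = -0.01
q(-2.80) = 0.74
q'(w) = 6*(-2*exp(2*w) - 2*exp(w))/(exp(2*w) + 2*exp(w) + 8)^2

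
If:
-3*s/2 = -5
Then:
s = 10/3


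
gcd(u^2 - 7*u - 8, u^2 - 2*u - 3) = u + 1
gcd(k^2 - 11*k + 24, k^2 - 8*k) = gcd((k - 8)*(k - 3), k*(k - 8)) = k - 8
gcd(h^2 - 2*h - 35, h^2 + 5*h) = h + 5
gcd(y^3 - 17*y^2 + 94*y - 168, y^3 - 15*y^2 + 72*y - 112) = y^2 - 11*y + 28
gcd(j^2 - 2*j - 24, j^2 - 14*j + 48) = j - 6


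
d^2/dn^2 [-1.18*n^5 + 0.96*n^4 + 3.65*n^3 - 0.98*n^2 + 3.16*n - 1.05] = -23.6*n^3 + 11.52*n^2 + 21.9*n - 1.96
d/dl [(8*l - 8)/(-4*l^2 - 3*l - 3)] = 16*(2*l^2 - 4*l - 3)/(16*l^4 + 24*l^3 + 33*l^2 + 18*l + 9)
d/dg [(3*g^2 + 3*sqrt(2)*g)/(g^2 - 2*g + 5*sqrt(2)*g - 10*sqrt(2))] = 6*(-g^2 + 2*sqrt(2)*g^2 - 10*sqrt(2)*g - 10)/(g^4 - 4*g^3 + 10*sqrt(2)*g^3 - 40*sqrt(2)*g^2 + 54*g^2 - 200*g + 40*sqrt(2)*g + 200)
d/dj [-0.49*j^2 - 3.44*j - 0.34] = -0.98*j - 3.44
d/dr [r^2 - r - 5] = 2*r - 1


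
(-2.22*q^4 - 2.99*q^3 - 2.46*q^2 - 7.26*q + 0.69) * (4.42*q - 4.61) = -9.8124*q^5 - 2.9816*q^4 + 2.9107*q^3 - 20.7486*q^2 + 36.5184*q - 3.1809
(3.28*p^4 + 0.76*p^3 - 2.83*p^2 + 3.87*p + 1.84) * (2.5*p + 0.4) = 8.2*p^5 + 3.212*p^4 - 6.771*p^3 + 8.543*p^2 + 6.148*p + 0.736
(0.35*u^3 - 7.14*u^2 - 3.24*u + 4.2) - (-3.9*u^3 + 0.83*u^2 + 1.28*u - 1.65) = 4.25*u^3 - 7.97*u^2 - 4.52*u + 5.85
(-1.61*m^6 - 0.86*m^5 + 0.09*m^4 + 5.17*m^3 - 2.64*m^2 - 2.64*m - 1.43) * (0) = 0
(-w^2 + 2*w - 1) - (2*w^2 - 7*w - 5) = -3*w^2 + 9*w + 4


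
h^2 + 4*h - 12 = (h - 2)*(h + 6)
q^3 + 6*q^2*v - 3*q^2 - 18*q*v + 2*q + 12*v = (q - 2)*(q - 1)*(q + 6*v)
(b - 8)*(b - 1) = b^2 - 9*b + 8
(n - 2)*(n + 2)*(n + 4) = n^3 + 4*n^2 - 4*n - 16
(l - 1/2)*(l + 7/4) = l^2 + 5*l/4 - 7/8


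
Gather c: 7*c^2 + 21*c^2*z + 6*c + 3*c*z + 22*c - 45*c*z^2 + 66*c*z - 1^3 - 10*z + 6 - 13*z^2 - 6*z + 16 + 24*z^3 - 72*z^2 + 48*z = c^2*(21*z + 7) + c*(-45*z^2 + 69*z + 28) + 24*z^3 - 85*z^2 + 32*z + 21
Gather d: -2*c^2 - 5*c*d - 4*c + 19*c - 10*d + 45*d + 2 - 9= -2*c^2 + 15*c + d*(35 - 5*c) - 7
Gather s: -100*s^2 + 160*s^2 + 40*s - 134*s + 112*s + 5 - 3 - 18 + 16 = 60*s^2 + 18*s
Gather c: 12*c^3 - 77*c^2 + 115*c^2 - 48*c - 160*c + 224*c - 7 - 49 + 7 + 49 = 12*c^3 + 38*c^2 + 16*c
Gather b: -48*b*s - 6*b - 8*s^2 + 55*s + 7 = b*(-48*s - 6) - 8*s^2 + 55*s + 7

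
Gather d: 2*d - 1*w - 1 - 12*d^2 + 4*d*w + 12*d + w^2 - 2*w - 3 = -12*d^2 + d*(4*w + 14) + w^2 - 3*w - 4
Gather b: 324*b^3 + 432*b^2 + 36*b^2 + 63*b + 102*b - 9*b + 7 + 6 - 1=324*b^3 + 468*b^2 + 156*b + 12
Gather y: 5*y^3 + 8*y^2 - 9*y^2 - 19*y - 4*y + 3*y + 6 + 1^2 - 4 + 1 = 5*y^3 - y^2 - 20*y + 4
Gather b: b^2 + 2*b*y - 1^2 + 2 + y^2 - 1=b^2 + 2*b*y + y^2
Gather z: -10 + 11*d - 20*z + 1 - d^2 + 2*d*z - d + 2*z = -d^2 + 10*d + z*(2*d - 18) - 9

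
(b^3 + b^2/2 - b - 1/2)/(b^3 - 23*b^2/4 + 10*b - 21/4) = 2*(2*b^2 + 3*b + 1)/(4*b^2 - 19*b + 21)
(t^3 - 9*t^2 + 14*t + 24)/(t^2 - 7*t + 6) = (t^2 - 3*t - 4)/(t - 1)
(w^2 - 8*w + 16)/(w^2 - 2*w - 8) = (w - 4)/(w + 2)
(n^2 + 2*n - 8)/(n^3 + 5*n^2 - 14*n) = (n + 4)/(n*(n + 7))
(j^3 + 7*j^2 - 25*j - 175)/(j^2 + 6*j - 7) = (j^2 - 25)/(j - 1)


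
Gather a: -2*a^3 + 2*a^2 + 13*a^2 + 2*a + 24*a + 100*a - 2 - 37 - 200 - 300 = -2*a^3 + 15*a^2 + 126*a - 539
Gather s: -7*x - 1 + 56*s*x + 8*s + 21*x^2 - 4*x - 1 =s*(56*x + 8) + 21*x^2 - 11*x - 2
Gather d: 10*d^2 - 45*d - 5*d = 10*d^2 - 50*d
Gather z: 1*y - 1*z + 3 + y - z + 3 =2*y - 2*z + 6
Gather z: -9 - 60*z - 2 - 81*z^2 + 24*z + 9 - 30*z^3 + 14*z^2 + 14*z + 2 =-30*z^3 - 67*z^2 - 22*z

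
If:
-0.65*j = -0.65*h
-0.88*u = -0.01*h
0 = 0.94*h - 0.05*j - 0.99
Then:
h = 1.11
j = 1.11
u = 0.01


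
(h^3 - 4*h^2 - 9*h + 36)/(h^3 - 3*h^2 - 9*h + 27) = (h - 4)/(h - 3)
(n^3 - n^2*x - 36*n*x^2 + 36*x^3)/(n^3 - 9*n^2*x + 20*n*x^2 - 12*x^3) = (-n - 6*x)/(-n + 2*x)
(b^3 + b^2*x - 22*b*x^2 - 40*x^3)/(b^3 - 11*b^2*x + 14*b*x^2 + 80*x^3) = (-b - 4*x)/(-b + 8*x)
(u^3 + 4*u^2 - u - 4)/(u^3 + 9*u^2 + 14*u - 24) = (u + 1)/(u + 6)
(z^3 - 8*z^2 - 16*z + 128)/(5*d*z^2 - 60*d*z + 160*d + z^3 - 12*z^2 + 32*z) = (z + 4)/(5*d + z)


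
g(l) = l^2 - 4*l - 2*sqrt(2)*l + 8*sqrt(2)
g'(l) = 2*l - 4 - 2*sqrt(2)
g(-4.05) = 55.37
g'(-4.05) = -14.93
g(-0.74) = 16.91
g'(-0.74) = -8.31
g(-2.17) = 30.84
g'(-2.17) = -11.17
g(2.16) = 1.23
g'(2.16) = -2.51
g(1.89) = 1.98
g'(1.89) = -3.05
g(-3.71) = 50.41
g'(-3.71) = -14.25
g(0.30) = 9.36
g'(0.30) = -6.23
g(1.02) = 5.39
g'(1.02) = -4.79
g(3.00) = -0.17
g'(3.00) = -0.83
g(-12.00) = 237.25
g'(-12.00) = -30.83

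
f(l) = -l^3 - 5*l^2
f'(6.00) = -168.00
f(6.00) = -396.00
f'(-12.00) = -312.00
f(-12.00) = 1008.00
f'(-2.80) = 4.48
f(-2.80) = -17.25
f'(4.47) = -104.64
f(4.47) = -189.22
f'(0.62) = -7.35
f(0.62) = -2.16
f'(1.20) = -16.32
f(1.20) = -8.93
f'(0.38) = -4.23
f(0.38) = -0.78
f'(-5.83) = -43.67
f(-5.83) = 28.21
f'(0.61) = -7.22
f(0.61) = -2.09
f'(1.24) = -17.01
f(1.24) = -9.59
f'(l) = -3*l^2 - 10*l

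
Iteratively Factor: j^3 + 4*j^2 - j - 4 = (j + 4)*(j^2 - 1) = (j - 1)*(j + 4)*(j + 1)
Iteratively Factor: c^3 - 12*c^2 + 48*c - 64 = (c - 4)*(c^2 - 8*c + 16) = (c - 4)^2*(c - 4)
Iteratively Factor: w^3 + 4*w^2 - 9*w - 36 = (w - 3)*(w^2 + 7*w + 12) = (w - 3)*(w + 4)*(w + 3)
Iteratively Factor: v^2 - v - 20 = (v - 5)*(v + 4)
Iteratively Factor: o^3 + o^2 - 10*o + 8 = (o - 1)*(o^2 + 2*o - 8) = (o - 2)*(o - 1)*(o + 4)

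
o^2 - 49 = (o - 7)*(o + 7)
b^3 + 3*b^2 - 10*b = b*(b - 2)*(b + 5)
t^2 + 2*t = t*(t + 2)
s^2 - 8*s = s*(s - 8)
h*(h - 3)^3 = h^4 - 9*h^3 + 27*h^2 - 27*h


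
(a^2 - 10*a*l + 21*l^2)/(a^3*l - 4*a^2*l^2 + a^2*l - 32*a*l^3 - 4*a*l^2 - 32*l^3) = (-a^2 + 10*a*l - 21*l^2)/(l*(-a^3 + 4*a^2*l - a^2 + 32*a*l^2 + 4*a*l + 32*l^2))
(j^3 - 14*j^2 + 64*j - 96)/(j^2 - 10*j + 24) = j - 4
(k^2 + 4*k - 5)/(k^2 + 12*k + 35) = (k - 1)/(k + 7)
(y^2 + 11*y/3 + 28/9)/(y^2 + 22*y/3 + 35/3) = (y + 4/3)/(y + 5)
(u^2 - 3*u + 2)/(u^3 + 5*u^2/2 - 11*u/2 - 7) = 2*(u - 1)/(2*u^2 + 9*u + 7)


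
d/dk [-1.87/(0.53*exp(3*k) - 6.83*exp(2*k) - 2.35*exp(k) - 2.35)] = (2.9733*exp(2*k) - 25.5442*exp(k) - 4.3945)*exp(k)/(-0.53*exp(3*k) + 6.83*exp(2*k) + 2.35*exp(k) + 2.35)^2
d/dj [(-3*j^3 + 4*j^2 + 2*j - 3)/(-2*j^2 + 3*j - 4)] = (6*j^4 - 18*j^3 + 52*j^2 - 44*j + 1)/(4*j^4 - 12*j^3 + 25*j^2 - 24*j + 16)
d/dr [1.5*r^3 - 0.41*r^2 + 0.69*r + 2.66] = 4.5*r^2 - 0.82*r + 0.69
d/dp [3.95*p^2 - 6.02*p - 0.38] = 7.9*p - 6.02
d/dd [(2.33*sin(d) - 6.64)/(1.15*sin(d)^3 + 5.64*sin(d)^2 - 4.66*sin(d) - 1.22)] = (-5.359*sin(d)^3 + 9.7668*sin(d)^2 + 74.8992*sin(d) - 33.785)*cos(d)/(1.3225*sin(d)^6 + 12.972*sin(d)^5 + 21.0916*sin(d)^4 - 55.3708*sin(d)^3 + 7.954*sin(d)^2 + 11.3704*sin(d) + 1.4884)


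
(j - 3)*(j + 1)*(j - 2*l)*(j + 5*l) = j^4 + 3*j^3*l - 2*j^3 - 10*j^2*l^2 - 6*j^2*l - 3*j^2 + 20*j*l^2 - 9*j*l + 30*l^2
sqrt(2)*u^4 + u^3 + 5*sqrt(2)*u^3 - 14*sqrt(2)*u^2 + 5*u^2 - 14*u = u*(u - 2)*(u + 7)*(sqrt(2)*u + 1)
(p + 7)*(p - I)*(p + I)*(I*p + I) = I*p^4 + 8*I*p^3 + 8*I*p^2 + 8*I*p + 7*I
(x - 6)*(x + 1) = x^2 - 5*x - 6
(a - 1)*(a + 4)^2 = a^3 + 7*a^2 + 8*a - 16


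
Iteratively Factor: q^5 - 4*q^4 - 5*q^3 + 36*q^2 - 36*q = (q - 2)*(q^4 - 2*q^3 - 9*q^2 + 18*q) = (q - 2)^2*(q^3 - 9*q) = (q - 2)^2*(q + 3)*(q^2 - 3*q) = q*(q - 2)^2*(q + 3)*(q - 3)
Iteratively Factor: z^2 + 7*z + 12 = (z + 4)*(z + 3)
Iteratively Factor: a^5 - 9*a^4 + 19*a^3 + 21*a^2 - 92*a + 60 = (a - 5)*(a^4 - 4*a^3 - a^2 + 16*a - 12) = (a - 5)*(a + 2)*(a^3 - 6*a^2 + 11*a - 6) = (a - 5)*(a - 2)*(a + 2)*(a^2 - 4*a + 3) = (a - 5)*(a - 3)*(a - 2)*(a + 2)*(a - 1)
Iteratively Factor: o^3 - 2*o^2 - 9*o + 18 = (o - 3)*(o^2 + o - 6) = (o - 3)*(o + 3)*(o - 2)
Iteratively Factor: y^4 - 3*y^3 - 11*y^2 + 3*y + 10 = (y + 2)*(y^3 - 5*y^2 - y + 5) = (y + 1)*(y + 2)*(y^2 - 6*y + 5) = (y - 1)*(y + 1)*(y + 2)*(y - 5)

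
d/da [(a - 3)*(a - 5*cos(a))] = a + (a - 3)*(5*sin(a) + 1) - 5*cos(a)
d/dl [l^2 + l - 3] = 2*l + 1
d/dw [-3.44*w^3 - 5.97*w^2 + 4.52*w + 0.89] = -10.32*w^2 - 11.94*w + 4.52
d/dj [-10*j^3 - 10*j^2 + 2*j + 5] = -30*j^2 - 20*j + 2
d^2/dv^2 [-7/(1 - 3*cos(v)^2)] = 42*(-6*sin(v)^4 + 5*sin(v)^2 + 2)/(3*cos(v)^2 - 1)^3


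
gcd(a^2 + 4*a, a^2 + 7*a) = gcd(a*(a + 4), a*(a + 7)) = a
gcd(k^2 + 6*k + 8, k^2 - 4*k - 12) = k + 2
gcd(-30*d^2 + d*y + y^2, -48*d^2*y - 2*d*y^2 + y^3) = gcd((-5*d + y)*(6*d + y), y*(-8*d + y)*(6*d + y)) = 6*d + y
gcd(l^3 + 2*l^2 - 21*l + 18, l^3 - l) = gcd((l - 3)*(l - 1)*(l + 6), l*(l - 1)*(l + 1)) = l - 1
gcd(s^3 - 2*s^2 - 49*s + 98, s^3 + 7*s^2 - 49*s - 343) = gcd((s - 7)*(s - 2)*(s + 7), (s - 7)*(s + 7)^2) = s^2 - 49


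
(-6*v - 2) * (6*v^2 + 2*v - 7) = -36*v^3 - 24*v^2 + 38*v + 14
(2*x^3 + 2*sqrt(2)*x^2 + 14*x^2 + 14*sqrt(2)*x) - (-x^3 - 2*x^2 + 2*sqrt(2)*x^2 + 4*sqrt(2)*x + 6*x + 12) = 3*x^3 + 16*x^2 - 6*x + 10*sqrt(2)*x - 12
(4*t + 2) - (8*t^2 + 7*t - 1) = -8*t^2 - 3*t + 3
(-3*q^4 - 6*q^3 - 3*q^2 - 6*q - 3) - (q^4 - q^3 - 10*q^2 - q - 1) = -4*q^4 - 5*q^3 + 7*q^2 - 5*q - 2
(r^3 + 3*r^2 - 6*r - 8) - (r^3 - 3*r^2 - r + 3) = 6*r^2 - 5*r - 11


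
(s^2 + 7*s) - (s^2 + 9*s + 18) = -2*s - 18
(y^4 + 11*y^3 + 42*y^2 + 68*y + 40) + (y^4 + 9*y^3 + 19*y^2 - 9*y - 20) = 2*y^4 + 20*y^3 + 61*y^2 + 59*y + 20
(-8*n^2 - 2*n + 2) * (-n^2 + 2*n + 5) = 8*n^4 - 14*n^3 - 46*n^2 - 6*n + 10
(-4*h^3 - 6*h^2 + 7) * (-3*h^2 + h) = 12*h^5 + 14*h^4 - 6*h^3 - 21*h^2 + 7*h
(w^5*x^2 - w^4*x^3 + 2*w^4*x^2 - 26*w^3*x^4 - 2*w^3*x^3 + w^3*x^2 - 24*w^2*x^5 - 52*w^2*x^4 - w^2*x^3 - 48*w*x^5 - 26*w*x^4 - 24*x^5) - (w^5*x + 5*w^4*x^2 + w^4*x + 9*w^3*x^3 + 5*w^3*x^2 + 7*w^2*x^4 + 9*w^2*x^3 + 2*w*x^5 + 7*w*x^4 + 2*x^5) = w^5*x^2 - w^5*x - w^4*x^3 - 3*w^4*x^2 - w^4*x - 26*w^3*x^4 - 11*w^3*x^3 - 4*w^3*x^2 - 24*w^2*x^5 - 59*w^2*x^4 - 10*w^2*x^3 - 50*w*x^5 - 33*w*x^4 - 26*x^5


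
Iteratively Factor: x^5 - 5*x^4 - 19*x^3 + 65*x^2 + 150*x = (x - 5)*(x^4 - 19*x^2 - 30*x) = (x - 5)^2*(x^3 + 5*x^2 + 6*x) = x*(x - 5)^2*(x^2 + 5*x + 6) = x*(x - 5)^2*(x + 3)*(x + 2)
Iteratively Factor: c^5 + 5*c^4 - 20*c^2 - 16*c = (c + 4)*(c^4 + c^3 - 4*c^2 - 4*c) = c*(c + 4)*(c^3 + c^2 - 4*c - 4) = c*(c + 1)*(c + 4)*(c^2 - 4) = c*(c + 1)*(c + 2)*(c + 4)*(c - 2)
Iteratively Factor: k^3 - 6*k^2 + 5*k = (k)*(k^2 - 6*k + 5) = k*(k - 5)*(k - 1)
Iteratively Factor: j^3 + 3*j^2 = (j + 3)*(j^2) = j*(j + 3)*(j)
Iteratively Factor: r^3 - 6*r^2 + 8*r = (r)*(r^2 - 6*r + 8) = r*(r - 4)*(r - 2)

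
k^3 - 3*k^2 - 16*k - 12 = (k - 6)*(k + 1)*(k + 2)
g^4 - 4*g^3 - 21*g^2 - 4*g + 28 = (g - 7)*(g - 1)*(g + 2)^2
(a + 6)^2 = a^2 + 12*a + 36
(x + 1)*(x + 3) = x^2 + 4*x + 3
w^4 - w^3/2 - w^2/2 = w^2*(w - 1)*(w + 1/2)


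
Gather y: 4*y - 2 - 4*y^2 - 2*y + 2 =-4*y^2 + 2*y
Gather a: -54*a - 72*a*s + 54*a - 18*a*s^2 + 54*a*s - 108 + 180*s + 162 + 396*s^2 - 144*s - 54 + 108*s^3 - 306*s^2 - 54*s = a*(-18*s^2 - 18*s) + 108*s^3 + 90*s^2 - 18*s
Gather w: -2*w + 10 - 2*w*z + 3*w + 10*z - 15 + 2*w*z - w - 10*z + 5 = 0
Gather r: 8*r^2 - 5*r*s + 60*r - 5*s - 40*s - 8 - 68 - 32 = 8*r^2 + r*(60 - 5*s) - 45*s - 108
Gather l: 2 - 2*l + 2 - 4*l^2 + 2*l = 4 - 4*l^2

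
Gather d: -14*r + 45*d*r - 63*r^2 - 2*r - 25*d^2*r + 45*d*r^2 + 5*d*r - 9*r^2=-25*d^2*r + d*(45*r^2 + 50*r) - 72*r^2 - 16*r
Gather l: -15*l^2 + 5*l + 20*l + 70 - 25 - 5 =-15*l^2 + 25*l + 40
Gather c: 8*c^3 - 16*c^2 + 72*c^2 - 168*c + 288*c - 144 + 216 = 8*c^3 + 56*c^2 + 120*c + 72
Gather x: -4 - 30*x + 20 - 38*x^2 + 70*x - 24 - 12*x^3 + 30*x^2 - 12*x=-12*x^3 - 8*x^2 + 28*x - 8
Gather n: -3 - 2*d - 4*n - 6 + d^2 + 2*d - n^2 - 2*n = d^2 - n^2 - 6*n - 9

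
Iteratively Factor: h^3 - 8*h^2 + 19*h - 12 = (h - 4)*(h^2 - 4*h + 3) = (h - 4)*(h - 1)*(h - 3)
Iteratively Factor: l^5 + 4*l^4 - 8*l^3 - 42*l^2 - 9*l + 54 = (l + 2)*(l^4 + 2*l^3 - 12*l^2 - 18*l + 27) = (l + 2)*(l + 3)*(l^3 - l^2 - 9*l + 9) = (l + 2)*(l + 3)^2*(l^2 - 4*l + 3) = (l - 3)*(l + 2)*(l + 3)^2*(l - 1)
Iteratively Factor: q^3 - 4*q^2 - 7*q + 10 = (q + 2)*(q^2 - 6*q + 5) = (q - 5)*(q + 2)*(q - 1)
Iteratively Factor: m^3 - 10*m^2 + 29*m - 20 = (m - 5)*(m^2 - 5*m + 4) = (m - 5)*(m - 1)*(m - 4)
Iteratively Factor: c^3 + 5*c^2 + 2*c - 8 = (c + 2)*(c^2 + 3*c - 4) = (c + 2)*(c + 4)*(c - 1)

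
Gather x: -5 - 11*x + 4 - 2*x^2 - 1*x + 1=-2*x^2 - 12*x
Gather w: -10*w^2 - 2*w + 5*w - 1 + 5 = -10*w^2 + 3*w + 4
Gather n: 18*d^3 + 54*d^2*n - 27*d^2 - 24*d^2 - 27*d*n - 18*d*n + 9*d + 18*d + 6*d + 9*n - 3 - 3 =18*d^3 - 51*d^2 + 33*d + n*(54*d^2 - 45*d + 9) - 6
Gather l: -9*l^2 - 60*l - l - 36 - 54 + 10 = -9*l^2 - 61*l - 80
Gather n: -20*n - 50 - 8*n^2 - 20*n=-8*n^2 - 40*n - 50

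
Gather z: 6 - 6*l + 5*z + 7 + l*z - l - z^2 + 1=-7*l - z^2 + z*(l + 5) + 14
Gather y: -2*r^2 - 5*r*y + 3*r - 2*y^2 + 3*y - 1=-2*r^2 + 3*r - 2*y^2 + y*(3 - 5*r) - 1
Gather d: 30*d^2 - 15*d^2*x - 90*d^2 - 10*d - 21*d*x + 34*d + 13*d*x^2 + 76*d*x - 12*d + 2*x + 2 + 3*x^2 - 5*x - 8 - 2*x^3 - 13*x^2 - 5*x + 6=d^2*(-15*x - 60) + d*(13*x^2 + 55*x + 12) - 2*x^3 - 10*x^2 - 8*x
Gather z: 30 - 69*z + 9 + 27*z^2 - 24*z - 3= 27*z^2 - 93*z + 36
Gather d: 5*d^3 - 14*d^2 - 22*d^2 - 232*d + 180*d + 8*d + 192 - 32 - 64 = 5*d^3 - 36*d^2 - 44*d + 96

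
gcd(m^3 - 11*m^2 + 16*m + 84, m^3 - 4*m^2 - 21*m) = m - 7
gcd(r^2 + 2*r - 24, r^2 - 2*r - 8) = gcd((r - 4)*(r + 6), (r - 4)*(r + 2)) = r - 4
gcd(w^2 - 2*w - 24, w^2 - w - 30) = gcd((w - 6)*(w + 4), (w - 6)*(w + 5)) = w - 6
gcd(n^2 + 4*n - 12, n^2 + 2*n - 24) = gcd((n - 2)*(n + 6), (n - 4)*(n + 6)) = n + 6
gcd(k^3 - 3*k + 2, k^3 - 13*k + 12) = k - 1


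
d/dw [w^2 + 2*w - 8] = 2*w + 2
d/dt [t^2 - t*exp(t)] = -t*exp(t) + 2*t - exp(t)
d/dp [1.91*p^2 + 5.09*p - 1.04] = 3.82*p + 5.09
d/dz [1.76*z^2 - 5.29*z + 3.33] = 3.52*z - 5.29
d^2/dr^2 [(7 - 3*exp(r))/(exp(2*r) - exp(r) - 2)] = (-3*exp(4*r) + 25*exp(3*r) - 57*exp(2*r) + 69*exp(r) - 26)*exp(r)/(exp(6*r) - 3*exp(5*r) - 3*exp(4*r) + 11*exp(3*r) + 6*exp(2*r) - 12*exp(r) - 8)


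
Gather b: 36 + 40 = 76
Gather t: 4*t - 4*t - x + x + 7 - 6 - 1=0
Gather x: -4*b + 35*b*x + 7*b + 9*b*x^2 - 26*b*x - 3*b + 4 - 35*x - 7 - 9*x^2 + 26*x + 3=x^2*(9*b - 9) + x*(9*b - 9)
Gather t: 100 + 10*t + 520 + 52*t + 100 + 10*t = 72*t + 720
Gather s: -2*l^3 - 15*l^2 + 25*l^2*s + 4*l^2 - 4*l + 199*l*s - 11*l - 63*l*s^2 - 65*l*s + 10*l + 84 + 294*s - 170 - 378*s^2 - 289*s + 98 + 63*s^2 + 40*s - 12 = -2*l^3 - 11*l^2 - 5*l + s^2*(-63*l - 315) + s*(25*l^2 + 134*l + 45)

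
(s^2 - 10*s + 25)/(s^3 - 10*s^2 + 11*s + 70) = (s - 5)/(s^2 - 5*s - 14)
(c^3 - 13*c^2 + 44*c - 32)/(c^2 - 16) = (c^2 - 9*c + 8)/(c + 4)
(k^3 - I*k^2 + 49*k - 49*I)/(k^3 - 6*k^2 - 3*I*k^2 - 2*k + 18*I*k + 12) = (k^2 + 49)/(k^2 - 2*k*(3 + I) + 12*I)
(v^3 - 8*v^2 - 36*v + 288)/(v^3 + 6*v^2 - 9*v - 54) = (v^2 - 14*v + 48)/(v^2 - 9)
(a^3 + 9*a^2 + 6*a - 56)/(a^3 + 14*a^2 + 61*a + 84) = (a - 2)/(a + 3)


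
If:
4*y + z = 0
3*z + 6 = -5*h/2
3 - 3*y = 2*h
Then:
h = 4/7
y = 13/21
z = -52/21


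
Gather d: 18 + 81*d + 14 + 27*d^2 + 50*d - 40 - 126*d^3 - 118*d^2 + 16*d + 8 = -126*d^3 - 91*d^2 + 147*d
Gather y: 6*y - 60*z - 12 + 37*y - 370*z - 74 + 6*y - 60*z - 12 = 49*y - 490*z - 98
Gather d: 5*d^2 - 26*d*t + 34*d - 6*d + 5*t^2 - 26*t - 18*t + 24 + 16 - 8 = 5*d^2 + d*(28 - 26*t) + 5*t^2 - 44*t + 32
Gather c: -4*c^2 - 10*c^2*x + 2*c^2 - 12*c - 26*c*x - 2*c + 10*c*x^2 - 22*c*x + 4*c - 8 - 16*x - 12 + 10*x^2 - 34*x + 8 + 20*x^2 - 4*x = c^2*(-10*x - 2) + c*(10*x^2 - 48*x - 10) + 30*x^2 - 54*x - 12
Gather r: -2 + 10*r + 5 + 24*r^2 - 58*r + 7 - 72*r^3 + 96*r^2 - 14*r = -72*r^3 + 120*r^2 - 62*r + 10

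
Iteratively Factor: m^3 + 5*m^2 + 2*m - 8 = (m + 2)*(m^2 + 3*m - 4) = (m - 1)*(m + 2)*(m + 4)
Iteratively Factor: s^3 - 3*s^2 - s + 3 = (s - 1)*(s^2 - 2*s - 3) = (s - 3)*(s - 1)*(s + 1)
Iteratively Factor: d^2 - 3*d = (d)*(d - 3)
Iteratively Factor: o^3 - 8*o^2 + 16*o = (o - 4)*(o^2 - 4*o) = o*(o - 4)*(o - 4)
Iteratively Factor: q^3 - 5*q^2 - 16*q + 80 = (q - 4)*(q^2 - q - 20) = (q - 5)*(q - 4)*(q + 4)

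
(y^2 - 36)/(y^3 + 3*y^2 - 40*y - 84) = (y + 6)/(y^2 + 9*y + 14)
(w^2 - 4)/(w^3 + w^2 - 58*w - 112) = (w - 2)/(w^2 - w - 56)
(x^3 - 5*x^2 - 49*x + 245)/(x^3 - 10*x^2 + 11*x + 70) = (x + 7)/(x + 2)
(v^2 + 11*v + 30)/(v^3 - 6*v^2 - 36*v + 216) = (v + 5)/(v^2 - 12*v + 36)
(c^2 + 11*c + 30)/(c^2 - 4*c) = (c^2 + 11*c + 30)/(c*(c - 4))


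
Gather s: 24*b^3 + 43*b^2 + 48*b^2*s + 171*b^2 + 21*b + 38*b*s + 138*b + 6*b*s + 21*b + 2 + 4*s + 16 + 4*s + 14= 24*b^3 + 214*b^2 + 180*b + s*(48*b^2 + 44*b + 8) + 32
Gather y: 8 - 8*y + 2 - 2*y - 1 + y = 9 - 9*y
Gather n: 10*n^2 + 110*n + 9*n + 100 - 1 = 10*n^2 + 119*n + 99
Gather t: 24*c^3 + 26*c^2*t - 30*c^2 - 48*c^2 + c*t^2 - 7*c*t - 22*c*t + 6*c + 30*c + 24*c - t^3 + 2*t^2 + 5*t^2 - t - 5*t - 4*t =24*c^3 - 78*c^2 + 60*c - t^3 + t^2*(c + 7) + t*(26*c^2 - 29*c - 10)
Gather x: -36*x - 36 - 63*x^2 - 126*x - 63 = -63*x^2 - 162*x - 99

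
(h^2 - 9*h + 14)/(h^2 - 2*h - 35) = (h - 2)/(h + 5)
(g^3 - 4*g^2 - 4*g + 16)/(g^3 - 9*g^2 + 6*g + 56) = (g - 2)/(g - 7)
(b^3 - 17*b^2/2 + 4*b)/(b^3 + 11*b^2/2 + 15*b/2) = (2*b^2 - 17*b + 8)/(2*b^2 + 11*b + 15)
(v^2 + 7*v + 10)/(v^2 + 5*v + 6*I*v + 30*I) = (v + 2)/(v + 6*I)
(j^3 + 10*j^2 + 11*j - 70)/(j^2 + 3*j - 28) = (j^2 + 3*j - 10)/(j - 4)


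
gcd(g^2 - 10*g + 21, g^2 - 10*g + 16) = 1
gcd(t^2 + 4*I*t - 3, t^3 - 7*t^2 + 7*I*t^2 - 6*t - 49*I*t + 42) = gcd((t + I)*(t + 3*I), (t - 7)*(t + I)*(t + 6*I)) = t + I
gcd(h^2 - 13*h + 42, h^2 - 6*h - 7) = h - 7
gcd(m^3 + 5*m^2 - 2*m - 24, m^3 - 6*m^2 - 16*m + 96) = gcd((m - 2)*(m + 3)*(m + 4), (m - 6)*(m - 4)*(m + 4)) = m + 4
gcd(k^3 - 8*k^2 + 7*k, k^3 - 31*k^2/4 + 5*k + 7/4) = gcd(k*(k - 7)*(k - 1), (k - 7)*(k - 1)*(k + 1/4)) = k^2 - 8*k + 7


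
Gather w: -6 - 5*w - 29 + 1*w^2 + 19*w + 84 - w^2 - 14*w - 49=0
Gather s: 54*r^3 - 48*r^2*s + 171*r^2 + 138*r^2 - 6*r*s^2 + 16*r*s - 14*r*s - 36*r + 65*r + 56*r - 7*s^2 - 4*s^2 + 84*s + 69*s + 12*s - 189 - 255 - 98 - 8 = 54*r^3 + 309*r^2 + 85*r + s^2*(-6*r - 11) + s*(-48*r^2 + 2*r + 165) - 550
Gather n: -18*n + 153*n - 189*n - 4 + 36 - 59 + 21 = -54*n - 6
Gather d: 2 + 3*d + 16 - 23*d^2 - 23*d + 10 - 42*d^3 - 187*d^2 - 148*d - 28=-42*d^3 - 210*d^2 - 168*d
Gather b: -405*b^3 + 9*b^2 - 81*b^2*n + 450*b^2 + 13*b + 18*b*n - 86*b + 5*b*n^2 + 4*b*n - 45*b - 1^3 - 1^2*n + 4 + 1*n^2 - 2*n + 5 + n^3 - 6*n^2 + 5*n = -405*b^3 + b^2*(459 - 81*n) + b*(5*n^2 + 22*n - 118) + n^3 - 5*n^2 + 2*n + 8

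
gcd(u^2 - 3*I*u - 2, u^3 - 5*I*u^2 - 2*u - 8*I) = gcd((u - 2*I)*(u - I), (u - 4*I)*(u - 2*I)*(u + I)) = u - 2*I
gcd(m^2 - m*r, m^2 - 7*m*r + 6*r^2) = -m + r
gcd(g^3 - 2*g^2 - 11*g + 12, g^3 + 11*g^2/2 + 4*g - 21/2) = g^2 + 2*g - 3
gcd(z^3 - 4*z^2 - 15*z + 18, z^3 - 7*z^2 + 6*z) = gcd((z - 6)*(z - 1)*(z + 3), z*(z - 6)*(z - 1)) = z^2 - 7*z + 6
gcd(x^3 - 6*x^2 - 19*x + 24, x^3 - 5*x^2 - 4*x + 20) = 1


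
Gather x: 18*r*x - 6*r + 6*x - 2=-6*r + x*(18*r + 6) - 2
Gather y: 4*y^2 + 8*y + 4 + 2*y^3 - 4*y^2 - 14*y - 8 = 2*y^3 - 6*y - 4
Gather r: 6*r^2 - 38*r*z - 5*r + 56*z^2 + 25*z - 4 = 6*r^2 + r*(-38*z - 5) + 56*z^2 + 25*z - 4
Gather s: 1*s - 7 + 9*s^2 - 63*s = 9*s^2 - 62*s - 7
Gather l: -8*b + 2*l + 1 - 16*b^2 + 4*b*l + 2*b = -16*b^2 - 6*b + l*(4*b + 2) + 1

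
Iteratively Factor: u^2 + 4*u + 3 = (u + 3)*(u + 1)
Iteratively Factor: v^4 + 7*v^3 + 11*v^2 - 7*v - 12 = (v + 1)*(v^3 + 6*v^2 + 5*v - 12) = (v + 1)*(v + 3)*(v^2 + 3*v - 4) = (v - 1)*(v + 1)*(v + 3)*(v + 4)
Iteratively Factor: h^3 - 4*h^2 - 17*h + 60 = (h + 4)*(h^2 - 8*h + 15) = (h - 5)*(h + 4)*(h - 3)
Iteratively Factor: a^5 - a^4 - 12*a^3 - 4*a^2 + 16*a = (a)*(a^4 - a^3 - 12*a^2 - 4*a + 16) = a*(a + 2)*(a^3 - 3*a^2 - 6*a + 8) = a*(a - 1)*(a + 2)*(a^2 - 2*a - 8) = a*(a - 4)*(a - 1)*(a + 2)*(a + 2)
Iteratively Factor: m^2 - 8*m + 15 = (m - 5)*(m - 3)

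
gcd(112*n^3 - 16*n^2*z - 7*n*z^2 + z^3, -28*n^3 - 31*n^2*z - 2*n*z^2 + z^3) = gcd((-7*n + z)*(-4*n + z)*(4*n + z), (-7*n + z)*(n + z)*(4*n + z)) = -28*n^2 - 3*n*z + z^2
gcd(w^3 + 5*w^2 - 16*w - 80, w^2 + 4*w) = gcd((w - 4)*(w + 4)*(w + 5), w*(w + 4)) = w + 4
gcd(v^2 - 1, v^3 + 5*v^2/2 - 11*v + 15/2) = v - 1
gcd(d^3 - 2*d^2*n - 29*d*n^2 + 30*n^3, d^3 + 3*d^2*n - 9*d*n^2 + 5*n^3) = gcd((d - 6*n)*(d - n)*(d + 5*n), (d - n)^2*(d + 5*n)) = d^2 + 4*d*n - 5*n^2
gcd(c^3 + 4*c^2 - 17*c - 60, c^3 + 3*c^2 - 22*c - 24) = c - 4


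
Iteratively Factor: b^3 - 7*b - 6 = (b + 2)*(b^2 - 2*b - 3) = (b - 3)*(b + 2)*(b + 1)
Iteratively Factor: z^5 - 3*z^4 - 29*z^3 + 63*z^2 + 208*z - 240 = (z - 5)*(z^4 + 2*z^3 - 19*z^2 - 32*z + 48) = (z - 5)*(z + 3)*(z^3 - z^2 - 16*z + 16) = (z - 5)*(z - 4)*(z + 3)*(z^2 + 3*z - 4) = (z - 5)*(z - 4)*(z - 1)*(z + 3)*(z + 4)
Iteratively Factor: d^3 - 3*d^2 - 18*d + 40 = (d + 4)*(d^2 - 7*d + 10) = (d - 5)*(d + 4)*(d - 2)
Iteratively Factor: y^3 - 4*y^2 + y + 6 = (y - 3)*(y^2 - y - 2) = (y - 3)*(y + 1)*(y - 2)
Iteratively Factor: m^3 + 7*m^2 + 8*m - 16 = (m + 4)*(m^2 + 3*m - 4) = (m + 4)^2*(m - 1)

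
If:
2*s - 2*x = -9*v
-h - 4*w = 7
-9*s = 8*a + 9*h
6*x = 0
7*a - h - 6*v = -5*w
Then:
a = -387*w/157 - 441/157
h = -4*w - 7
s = 972*w/157 + 1491/157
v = -216*w/157 - 994/471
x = 0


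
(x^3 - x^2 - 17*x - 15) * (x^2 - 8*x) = x^5 - 9*x^4 - 9*x^3 + 121*x^2 + 120*x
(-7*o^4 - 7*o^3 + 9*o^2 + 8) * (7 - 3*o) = 21*o^5 - 28*o^4 - 76*o^3 + 63*o^2 - 24*o + 56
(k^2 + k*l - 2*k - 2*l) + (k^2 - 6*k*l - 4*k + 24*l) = 2*k^2 - 5*k*l - 6*k + 22*l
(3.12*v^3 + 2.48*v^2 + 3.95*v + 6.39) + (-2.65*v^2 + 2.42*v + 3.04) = 3.12*v^3 - 0.17*v^2 + 6.37*v + 9.43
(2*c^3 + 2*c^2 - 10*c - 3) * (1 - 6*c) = -12*c^4 - 10*c^3 + 62*c^2 + 8*c - 3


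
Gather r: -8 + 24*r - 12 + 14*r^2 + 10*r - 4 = 14*r^2 + 34*r - 24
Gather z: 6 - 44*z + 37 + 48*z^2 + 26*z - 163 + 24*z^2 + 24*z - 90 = 72*z^2 + 6*z - 210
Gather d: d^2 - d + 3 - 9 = d^2 - d - 6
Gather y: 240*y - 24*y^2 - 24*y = -24*y^2 + 216*y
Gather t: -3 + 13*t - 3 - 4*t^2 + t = -4*t^2 + 14*t - 6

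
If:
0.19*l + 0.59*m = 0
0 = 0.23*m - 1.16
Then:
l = -15.66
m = 5.04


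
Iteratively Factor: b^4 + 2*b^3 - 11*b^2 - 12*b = (b - 3)*(b^3 + 5*b^2 + 4*b) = (b - 3)*(b + 4)*(b^2 + b) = (b - 3)*(b + 1)*(b + 4)*(b)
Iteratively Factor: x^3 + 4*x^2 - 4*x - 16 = (x + 2)*(x^2 + 2*x - 8) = (x - 2)*(x + 2)*(x + 4)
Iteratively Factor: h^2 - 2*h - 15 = (h - 5)*(h + 3)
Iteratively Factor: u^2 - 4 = (u + 2)*(u - 2)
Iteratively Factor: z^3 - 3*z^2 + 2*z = (z)*(z^2 - 3*z + 2) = z*(z - 1)*(z - 2)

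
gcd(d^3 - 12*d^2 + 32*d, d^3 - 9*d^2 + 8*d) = d^2 - 8*d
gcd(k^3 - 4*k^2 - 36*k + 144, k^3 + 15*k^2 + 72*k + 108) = k + 6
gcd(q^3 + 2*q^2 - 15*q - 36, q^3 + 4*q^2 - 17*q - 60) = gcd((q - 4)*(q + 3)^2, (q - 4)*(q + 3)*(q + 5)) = q^2 - q - 12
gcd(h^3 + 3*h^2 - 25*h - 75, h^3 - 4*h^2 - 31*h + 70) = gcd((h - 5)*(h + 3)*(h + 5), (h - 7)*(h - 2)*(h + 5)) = h + 5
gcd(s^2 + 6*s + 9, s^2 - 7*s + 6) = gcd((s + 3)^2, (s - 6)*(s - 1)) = 1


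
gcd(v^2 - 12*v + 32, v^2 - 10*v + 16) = v - 8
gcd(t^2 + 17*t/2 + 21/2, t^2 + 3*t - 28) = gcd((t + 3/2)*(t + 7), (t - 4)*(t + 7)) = t + 7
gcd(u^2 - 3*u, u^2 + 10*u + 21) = 1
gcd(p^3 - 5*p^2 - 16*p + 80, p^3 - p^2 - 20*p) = p^2 - p - 20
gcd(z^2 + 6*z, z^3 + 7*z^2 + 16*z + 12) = 1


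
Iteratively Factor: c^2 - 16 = (c + 4)*(c - 4)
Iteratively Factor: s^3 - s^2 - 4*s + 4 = (s - 2)*(s^2 + s - 2) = (s - 2)*(s + 2)*(s - 1)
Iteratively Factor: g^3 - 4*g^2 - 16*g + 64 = (g - 4)*(g^2 - 16) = (g - 4)*(g + 4)*(g - 4)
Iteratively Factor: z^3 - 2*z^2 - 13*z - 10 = (z - 5)*(z^2 + 3*z + 2) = (z - 5)*(z + 1)*(z + 2)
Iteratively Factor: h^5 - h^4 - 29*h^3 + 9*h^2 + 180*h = (h - 5)*(h^4 + 4*h^3 - 9*h^2 - 36*h) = (h - 5)*(h + 3)*(h^3 + h^2 - 12*h) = (h - 5)*(h + 3)*(h + 4)*(h^2 - 3*h) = (h - 5)*(h - 3)*(h + 3)*(h + 4)*(h)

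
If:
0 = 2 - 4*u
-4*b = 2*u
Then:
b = -1/4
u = 1/2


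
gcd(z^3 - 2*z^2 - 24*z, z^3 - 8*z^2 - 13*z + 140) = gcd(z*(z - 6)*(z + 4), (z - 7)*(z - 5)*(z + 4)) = z + 4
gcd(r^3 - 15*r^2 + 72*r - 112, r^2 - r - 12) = r - 4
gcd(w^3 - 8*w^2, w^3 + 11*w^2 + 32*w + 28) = 1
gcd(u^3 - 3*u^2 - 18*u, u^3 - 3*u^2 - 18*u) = u^3 - 3*u^2 - 18*u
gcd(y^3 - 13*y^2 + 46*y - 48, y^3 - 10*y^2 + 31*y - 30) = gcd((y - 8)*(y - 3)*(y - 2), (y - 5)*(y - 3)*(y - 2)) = y^2 - 5*y + 6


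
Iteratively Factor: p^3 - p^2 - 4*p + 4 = (p - 1)*(p^2 - 4) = (p - 2)*(p - 1)*(p + 2)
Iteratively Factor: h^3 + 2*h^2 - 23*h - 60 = (h + 3)*(h^2 - h - 20) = (h + 3)*(h + 4)*(h - 5)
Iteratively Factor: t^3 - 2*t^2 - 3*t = (t + 1)*(t^2 - 3*t) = t*(t + 1)*(t - 3)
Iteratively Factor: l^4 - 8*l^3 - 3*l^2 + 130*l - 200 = (l - 5)*(l^3 - 3*l^2 - 18*l + 40) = (l - 5)*(l - 2)*(l^2 - l - 20) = (l - 5)*(l - 2)*(l + 4)*(l - 5)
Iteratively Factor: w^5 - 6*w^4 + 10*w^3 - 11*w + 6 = (w + 1)*(w^4 - 7*w^3 + 17*w^2 - 17*w + 6) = (w - 1)*(w + 1)*(w^3 - 6*w^2 + 11*w - 6) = (w - 1)^2*(w + 1)*(w^2 - 5*w + 6) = (w - 2)*(w - 1)^2*(w + 1)*(w - 3)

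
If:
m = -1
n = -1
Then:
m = -1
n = -1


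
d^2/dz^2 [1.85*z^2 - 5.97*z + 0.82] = 3.70000000000000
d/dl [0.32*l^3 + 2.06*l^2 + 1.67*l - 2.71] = 0.96*l^2 + 4.12*l + 1.67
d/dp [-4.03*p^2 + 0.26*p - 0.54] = 0.26 - 8.06*p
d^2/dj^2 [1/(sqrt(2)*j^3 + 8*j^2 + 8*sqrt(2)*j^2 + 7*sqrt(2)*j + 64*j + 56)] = 2*(-(3*sqrt(2)*j + 8 + 8*sqrt(2))*(sqrt(2)*j^3 + 8*j^2 + 8*sqrt(2)*j^2 + 7*sqrt(2)*j + 64*j + 56) + (3*sqrt(2)*j^2 + 16*j + 16*sqrt(2)*j + 7*sqrt(2) + 64)^2)/(sqrt(2)*j^3 + 8*j^2 + 8*sqrt(2)*j^2 + 7*sqrt(2)*j + 64*j + 56)^3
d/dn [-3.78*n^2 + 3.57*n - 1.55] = 3.57 - 7.56*n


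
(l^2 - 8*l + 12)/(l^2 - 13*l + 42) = (l - 2)/(l - 7)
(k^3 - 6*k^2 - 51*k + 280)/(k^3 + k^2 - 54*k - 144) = (k^2 + 2*k - 35)/(k^2 + 9*k + 18)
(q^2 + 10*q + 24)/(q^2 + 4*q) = (q + 6)/q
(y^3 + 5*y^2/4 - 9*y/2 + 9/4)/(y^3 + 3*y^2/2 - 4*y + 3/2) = (4*y - 3)/(2*(2*y - 1))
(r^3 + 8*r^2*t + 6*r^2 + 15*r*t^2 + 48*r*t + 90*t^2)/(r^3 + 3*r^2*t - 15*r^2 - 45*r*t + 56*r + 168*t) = (r^2 + 5*r*t + 6*r + 30*t)/(r^2 - 15*r + 56)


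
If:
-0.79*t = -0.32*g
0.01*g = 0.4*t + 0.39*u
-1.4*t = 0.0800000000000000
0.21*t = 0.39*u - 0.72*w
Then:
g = -0.14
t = -0.06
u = 0.05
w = 0.05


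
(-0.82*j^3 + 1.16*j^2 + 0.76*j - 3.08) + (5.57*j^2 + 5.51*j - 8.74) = -0.82*j^3 + 6.73*j^2 + 6.27*j - 11.82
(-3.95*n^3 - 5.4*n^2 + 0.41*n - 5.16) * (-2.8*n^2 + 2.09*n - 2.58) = 11.06*n^5 + 6.8645*n^4 - 2.243*n^3 + 29.2369*n^2 - 11.8422*n + 13.3128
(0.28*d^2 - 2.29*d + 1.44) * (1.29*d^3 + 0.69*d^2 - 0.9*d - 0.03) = 0.3612*d^5 - 2.7609*d^4 + 0.0255000000000001*d^3 + 3.0462*d^2 - 1.2273*d - 0.0432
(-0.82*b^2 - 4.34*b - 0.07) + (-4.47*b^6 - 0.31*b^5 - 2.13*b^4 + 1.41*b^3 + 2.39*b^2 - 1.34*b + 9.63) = -4.47*b^6 - 0.31*b^5 - 2.13*b^4 + 1.41*b^3 + 1.57*b^2 - 5.68*b + 9.56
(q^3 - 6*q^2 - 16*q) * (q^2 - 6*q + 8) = q^5 - 12*q^4 + 28*q^3 + 48*q^2 - 128*q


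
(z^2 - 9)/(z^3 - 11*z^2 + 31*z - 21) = (z + 3)/(z^2 - 8*z + 7)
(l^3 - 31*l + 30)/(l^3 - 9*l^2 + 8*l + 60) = (l^2 + 5*l - 6)/(l^2 - 4*l - 12)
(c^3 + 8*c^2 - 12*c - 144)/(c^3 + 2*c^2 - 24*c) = (c + 6)/c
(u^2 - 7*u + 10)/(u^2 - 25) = (u - 2)/(u + 5)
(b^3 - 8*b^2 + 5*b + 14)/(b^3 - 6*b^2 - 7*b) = (b - 2)/b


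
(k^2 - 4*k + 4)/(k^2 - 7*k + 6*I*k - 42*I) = (k^2 - 4*k + 4)/(k^2 + k*(-7 + 6*I) - 42*I)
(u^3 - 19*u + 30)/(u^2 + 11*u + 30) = (u^2 - 5*u + 6)/(u + 6)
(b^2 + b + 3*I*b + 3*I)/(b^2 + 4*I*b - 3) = (b + 1)/(b + I)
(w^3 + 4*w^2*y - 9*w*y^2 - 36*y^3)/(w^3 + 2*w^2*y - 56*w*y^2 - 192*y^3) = (-w^2 + 9*y^2)/(-w^2 + 2*w*y + 48*y^2)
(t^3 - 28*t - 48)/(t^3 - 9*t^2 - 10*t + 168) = (t + 2)/(t - 7)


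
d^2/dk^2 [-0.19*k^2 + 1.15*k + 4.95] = -0.380000000000000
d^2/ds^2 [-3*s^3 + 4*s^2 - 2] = 8 - 18*s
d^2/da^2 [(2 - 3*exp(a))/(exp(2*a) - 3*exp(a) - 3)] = (-3*exp(4*a) - exp(3*a) - 72*exp(2*a) + 69*exp(a) - 45)*exp(a)/(exp(6*a) - 9*exp(5*a) + 18*exp(4*a) + 27*exp(3*a) - 54*exp(2*a) - 81*exp(a) - 27)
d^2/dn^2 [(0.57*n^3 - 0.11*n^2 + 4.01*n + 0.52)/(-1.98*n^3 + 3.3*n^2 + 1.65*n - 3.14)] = (1.4210854715202e-14*n^7 - 6.58627200000001*n^6 - 105.497964*n^5 + 177.426612*n^4 - 84.8649780000001*n^3 + 299.945844*n^2 - 280.620288*n - 52.990388)/(7.762392*n^9 - 38.81196*n^8 + 45.28062*n^7 + 65.679768*n^6 - 160.83441*n^5 + 14.08077*n^4 + 156.657699*n^3 - 71.96409*n^2 - 48.80502*n + 30.959144)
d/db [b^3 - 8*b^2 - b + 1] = 3*b^2 - 16*b - 1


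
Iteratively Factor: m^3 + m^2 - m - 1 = (m + 1)*(m^2 - 1) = (m - 1)*(m + 1)*(m + 1)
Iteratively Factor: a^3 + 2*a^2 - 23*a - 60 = (a + 4)*(a^2 - 2*a - 15) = (a - 5)*(a + 4)*(a + 3)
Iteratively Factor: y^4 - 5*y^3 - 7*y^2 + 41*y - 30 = (y - 5)*(y^3 - 7*y + 6) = (y - 5)*(y - 2)*(y^2 + 2*y - 3) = (y - 5)*(y - 2)*(y - 1)*(y + 3)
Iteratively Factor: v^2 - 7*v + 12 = (v - 4)*(v - 3)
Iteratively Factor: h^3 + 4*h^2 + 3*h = (h + 3)*(h^2 + h) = (h + 1)*(h + 3)*(h)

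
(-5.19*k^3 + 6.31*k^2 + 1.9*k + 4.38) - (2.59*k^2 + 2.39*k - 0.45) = -5.19*k^3 + 3.72*k^2 - 0.49*k + 4.83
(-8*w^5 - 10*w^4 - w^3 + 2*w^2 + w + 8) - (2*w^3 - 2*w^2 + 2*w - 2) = -8*w^5 - 10*w^4 - 3*w^3 + 4*w^2 - w + 10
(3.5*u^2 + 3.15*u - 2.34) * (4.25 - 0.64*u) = -2.24*u^3 + 12.859*u^2 + 14.8851*u - 9.945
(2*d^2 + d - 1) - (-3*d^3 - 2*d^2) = 3*d^3 + 4*d^2 + d - 1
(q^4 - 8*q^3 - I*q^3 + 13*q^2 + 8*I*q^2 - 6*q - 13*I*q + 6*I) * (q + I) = q^5 - 8*q^4 + 14*q^3 - 14*q^2 + 13*q - 6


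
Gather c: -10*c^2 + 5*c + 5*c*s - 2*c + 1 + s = -10*c^2 + c*(5*s + 3) + s + 1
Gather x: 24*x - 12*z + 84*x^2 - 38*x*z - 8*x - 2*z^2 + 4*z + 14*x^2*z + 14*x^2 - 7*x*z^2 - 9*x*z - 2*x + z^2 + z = x^2*(14*z + 98) + x*(-7*z^2 - 47*z + 14) - z^2 - 7*z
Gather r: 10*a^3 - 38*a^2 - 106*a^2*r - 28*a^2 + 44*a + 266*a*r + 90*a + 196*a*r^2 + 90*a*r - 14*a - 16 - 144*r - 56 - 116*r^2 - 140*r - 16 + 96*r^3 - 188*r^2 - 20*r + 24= 10*a^3 - 66*a^2 + 120*a + 96*r^3 + r^2*(196*a - 304) + r*(-106*a^2 + 356*a - 304) - 64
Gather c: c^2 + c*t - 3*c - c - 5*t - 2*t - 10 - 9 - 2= c^2 + c*(t - 4) - 7*t - 21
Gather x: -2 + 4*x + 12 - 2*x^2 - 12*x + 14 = -2*x^2 - 8*x + 24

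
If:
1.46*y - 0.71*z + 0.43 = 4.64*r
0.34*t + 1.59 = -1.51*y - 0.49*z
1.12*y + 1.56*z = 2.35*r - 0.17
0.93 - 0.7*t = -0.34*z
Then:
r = -0.43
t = 1.48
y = -1.49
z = 0.32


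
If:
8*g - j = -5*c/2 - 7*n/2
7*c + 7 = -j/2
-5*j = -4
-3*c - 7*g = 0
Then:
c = -37/35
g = 111/245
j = 4/5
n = -89/1715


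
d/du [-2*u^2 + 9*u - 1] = 9 - 4*u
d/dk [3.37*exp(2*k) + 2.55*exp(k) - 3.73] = (6.74*exp(k) + 2.55)*exp(k)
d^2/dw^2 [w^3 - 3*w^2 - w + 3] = 6*w - 6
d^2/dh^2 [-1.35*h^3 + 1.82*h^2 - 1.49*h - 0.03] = 3.64 - 8.1*h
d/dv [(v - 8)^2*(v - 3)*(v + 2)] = 4*v^3 - 51*v^2 + 148*v + 32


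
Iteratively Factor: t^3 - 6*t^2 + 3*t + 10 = (t - 2)*(t^2 - 4*t - 5) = (t - 2)*(t + 1)*(t - 5)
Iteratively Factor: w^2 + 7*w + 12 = (w + 3)*(w + 4)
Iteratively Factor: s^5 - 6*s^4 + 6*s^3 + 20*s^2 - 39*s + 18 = (s - 1)*(s^4 - 5*s^3 + s^2 + 21*s - 18) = (s - 3)*(s - 1)*(s^3 - 2*s^2 - 5*s + 6) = (s - 3)*(s - 1)^2*(s^2 - s - 6) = (s - 3)*(s - 1)^2*(s + 2)*(s - 3)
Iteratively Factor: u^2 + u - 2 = (u + 2)*(u - 1)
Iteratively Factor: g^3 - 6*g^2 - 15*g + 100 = (g - 5)*(g^2 - g - 20) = (g - 5)*(g + 4)*(g - 5)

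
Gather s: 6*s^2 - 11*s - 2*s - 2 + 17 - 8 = 6*s^2 - 13*s + 7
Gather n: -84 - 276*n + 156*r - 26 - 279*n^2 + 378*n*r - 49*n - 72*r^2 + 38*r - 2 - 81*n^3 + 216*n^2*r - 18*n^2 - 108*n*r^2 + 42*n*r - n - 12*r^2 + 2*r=-81*n^3 + n^2*(216*r - 297) + n*(-108*r^2 + 420*r - 326) - 84*r^2 + 196*r - 112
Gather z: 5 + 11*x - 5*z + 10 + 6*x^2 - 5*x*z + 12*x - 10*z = 6*x^2 + 23*x + z*(-5*x - 15) + 15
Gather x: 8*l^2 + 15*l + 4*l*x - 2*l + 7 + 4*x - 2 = 8*l^2 + 13*l + x*(4*l + 4) + 5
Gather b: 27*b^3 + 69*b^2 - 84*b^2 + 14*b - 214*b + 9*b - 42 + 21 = 27*b^3 - 15*b^2 - 191*b - 21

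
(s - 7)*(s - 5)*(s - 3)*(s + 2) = s^4 - 13*s^3 + 41*s^2 + 37*s - 210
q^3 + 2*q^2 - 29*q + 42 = (q - 3)*(q - 2)*(q + 7)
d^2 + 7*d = d*(d + 7)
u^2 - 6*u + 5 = (u - 5)*(u - 1)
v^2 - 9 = (v - 3)*(v + 3)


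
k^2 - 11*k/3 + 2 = (k - 3)*(k - 2/3)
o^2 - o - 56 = (o - 8)*(o + 7)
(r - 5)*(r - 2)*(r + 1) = r^3 - 6*r^2 + 3*r + 10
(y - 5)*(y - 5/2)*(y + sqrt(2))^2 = y^4 - 15*y^3/2 + 2*sqrt(2)*y^3 - 15*sqrt(2)*y^2 + 29*y^2/2 - 15*y + 25*sqrt(2)*y + 25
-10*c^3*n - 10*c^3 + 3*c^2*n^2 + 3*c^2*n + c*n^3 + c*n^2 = (-2*c + n)*(5*c + n)*(c*n + c)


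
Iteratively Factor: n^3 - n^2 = (n)*(n^2 - n) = n*(n - 1)*(n)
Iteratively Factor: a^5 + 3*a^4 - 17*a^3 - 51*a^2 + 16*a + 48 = (a + 3)*(a^4 - 17*a^2 + 16) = (a + 3)*(a + 4)*(a^3 - 4*a^2 - a + 4) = (a + 1)*(a + 3)*(a + 4)*(a^2 - 5*a + 4) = (a - 4)*(a + 1)*(a + 3)*(a + 4)*(a - 1)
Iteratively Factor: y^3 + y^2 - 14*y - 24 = (y + 2)*(y^2 - y - 12) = (y - 4)*(y + 2)*(y + 3)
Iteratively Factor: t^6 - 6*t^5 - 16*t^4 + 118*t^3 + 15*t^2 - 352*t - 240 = (t - 3)*(t^5 - 3*t^4 - 25*t^3 + 43*t^2 + 144*t + 80) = (t - 3)*(t + 4)*(t^4 - 7*t^3 + 3*t^2 + 31*t + 20) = (t - 3)*(t + 1)*(t + 4)*(t^3 - 8*t^2 + 11*t + 20) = (t - 3)*(t + 1)^2*(t + 4)*(t^2 - 9*t + 20) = (t - 5)*(t - 3)*(t + 1)^2*(t + 4)*(t - 4)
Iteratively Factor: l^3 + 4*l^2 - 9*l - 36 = (l + 4)*(l^2 - 9) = (l - 3)*(l + 4)*(l + 3)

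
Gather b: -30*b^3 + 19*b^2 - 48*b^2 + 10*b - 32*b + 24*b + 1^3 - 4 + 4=-30*b^3 - 29*b^2 + 2*b + 1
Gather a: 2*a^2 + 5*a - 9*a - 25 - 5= 2*a^2 - 4*a - 30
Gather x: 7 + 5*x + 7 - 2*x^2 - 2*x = -2*x^2 + 3*x + 14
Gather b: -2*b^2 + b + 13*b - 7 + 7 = -2*b^2 + 14*b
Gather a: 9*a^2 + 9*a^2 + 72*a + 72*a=18*a^2 + 144*a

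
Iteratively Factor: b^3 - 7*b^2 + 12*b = (b)*(b^2 - 7*b + 12) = b*(b - 4)*(b - 3)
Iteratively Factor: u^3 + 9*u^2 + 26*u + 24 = (u + 3)*(u^2 + 6*u + 8) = (u + 2)*(u + 3)*(u + 4)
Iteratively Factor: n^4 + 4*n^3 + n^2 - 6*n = (n + 2)*(n^3 + 2*n^2 - 3*n) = (n - 1)*(n + 2)*(n^2 + 3*n) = (n - 1)*(n + 2)*(n + 3)*(n)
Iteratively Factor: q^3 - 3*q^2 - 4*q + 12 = (q - 3)*(q^2 - 4) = (q - 3)*(q - 2)*(q + 2)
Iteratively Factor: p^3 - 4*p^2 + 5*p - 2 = (p - 1)*(p^2 - 3*p + 2) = (p - 2)*(p - 1)*(p - 1)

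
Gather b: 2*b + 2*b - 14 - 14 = 4*b - 28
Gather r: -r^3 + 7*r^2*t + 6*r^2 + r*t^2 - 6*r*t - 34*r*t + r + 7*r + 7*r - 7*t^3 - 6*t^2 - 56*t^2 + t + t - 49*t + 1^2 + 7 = -r^3 + r^2*(7*t + 6) + r*(t^2 - 40*t + 15) - 7*t^3 - 62*t^2 - 47*t + 8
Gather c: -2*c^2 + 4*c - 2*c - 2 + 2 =-2*c^2 + 2*c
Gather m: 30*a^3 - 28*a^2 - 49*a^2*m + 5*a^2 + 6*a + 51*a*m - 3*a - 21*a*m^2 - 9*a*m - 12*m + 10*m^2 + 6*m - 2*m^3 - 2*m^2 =30*a^3 - 23*a^2 + 3*a - 2*m^3 + m^2*(8 - 21*a) + m*(-49*a^2 + 42*a - 6)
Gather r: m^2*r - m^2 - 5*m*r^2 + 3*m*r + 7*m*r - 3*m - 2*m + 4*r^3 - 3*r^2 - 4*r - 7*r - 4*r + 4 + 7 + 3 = -m^2 - 5*m + 4*r^3 + r^2*(-5*m - 3) + r*(m^2 + 10*m - 15) + 14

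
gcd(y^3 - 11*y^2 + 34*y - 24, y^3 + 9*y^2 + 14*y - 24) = y - 1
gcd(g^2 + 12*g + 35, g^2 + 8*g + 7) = g + 7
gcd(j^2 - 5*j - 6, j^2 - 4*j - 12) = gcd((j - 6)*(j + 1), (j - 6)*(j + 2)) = j - 6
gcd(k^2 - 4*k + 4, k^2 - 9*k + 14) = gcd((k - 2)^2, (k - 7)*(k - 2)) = k - 2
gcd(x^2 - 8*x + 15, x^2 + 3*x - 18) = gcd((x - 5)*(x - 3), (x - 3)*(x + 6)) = x - 3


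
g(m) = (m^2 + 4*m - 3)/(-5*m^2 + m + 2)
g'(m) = (2*m + 4)/(-5*m^2 + m + 2) + (10*m - 1)*(m^2 + 4*m - 3)/(-5*m^2 + m + 2)^2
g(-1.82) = 0.43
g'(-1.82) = 0.48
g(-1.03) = 1.40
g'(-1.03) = 3.20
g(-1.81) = 0.43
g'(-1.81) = 0.48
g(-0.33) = -3.74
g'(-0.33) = 17.26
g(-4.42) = 0.01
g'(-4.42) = 0.05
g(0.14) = -1.19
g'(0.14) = 1.86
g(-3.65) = 0.06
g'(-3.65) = 0.08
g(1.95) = -0.57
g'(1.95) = 0.18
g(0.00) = -1.50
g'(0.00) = 2.75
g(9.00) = -0.29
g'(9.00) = 0.01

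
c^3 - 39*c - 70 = (c - 7)*(c + 2)*(c + 5)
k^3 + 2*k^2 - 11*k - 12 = (k - 3)*(k + 1)*(k + 4)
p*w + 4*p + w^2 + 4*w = (p + w)*(w + 4)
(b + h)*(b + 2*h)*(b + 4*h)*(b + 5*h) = b^4 + 12*b^3*h + 49*b^2*h^2 + 78*b*h^3 + 40*h^4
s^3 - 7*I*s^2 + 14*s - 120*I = (s - 6*I)*(s - 5*I)*(s + 4*I)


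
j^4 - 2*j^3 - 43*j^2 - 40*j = j*(j - 8)*(j + 1)*(j + 5)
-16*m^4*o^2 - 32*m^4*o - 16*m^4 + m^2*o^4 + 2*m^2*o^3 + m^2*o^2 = (-4*m + o)*(4*m + o)*(m*o + m)^2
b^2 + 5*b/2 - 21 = (b - 7/2)*(b + 6)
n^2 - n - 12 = (n - 4)*(n + 3)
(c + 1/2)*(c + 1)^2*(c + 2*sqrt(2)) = c^4 + 5*c^3/2 + 2*sqrt(2)*c^3 + 2*c^2 + 5*sqrt(2)*c^2 + c/2 + 4*sqrt(2)*c + sqrt(2)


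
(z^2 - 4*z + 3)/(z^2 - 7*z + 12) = (z - 1)/(z - 4)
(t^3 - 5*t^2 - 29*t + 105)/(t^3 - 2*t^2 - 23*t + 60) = (t - 7)/(t - 4)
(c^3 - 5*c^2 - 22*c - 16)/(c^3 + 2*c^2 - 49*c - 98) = (c^2 - 7*c - 8)/(c^2 - 49)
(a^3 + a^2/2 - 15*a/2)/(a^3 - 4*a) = (2*a^2 + a - 15)/(2*(a^2 - 4))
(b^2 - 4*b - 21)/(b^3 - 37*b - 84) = 1/(b + 4)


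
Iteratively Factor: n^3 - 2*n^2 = (n)*(n^2 - 2*n) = n^2*(n - 2)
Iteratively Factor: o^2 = (o)*(o)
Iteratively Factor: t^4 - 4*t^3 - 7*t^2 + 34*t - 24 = (t - 4)*(t^3 - 7*t + 6) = (t - 4)*(t - 2)*(t^2 + 2*t - 3) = (t - 4)*(t - 2)*(t - 1)*(t + 3)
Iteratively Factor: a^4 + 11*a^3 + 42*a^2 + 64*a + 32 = (a + 4)*(a^3 + 7*a^2 + 14*a + 8) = (a + 2)*(a + 4)*(a^2 + 5*a + 4) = (a + 1)*(a + 2)*(a + 4)*(a + 4)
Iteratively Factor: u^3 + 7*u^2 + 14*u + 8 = (u + 1)*(u^2 + 6*u + 8) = (u + 1)*(u + 4)*(u + 2)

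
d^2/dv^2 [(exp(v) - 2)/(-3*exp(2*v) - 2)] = (-9*exp(4*v) + 72*exp(3*v) + 36*exp(2*v) - 48*exp(v) - 4)*exp(v)/(27*exp(6*v) + 54*exp(4*v) + 36*exp(2*v) + 8)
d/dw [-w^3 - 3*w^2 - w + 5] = -3*w^2 - 6*w - 1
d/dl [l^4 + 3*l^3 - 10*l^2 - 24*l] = 4*l^3 + 9*l^2 - 20*l - 24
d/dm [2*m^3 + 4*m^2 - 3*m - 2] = 6*m^2 + 8*m - 3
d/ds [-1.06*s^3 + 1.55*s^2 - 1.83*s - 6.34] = -3.18*s^2 + 3.1*s - 1.83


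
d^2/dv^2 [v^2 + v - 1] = 2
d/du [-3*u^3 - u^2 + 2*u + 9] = -9*u^2 - 2*u + 2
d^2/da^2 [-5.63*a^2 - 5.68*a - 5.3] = -11.2600000000000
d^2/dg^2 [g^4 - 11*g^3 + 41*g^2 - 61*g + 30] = 12*g^2 - 66*g + 82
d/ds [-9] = 0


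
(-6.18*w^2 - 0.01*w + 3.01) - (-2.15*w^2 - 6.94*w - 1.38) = -4.03*w^2 + 6.93*w + 4.39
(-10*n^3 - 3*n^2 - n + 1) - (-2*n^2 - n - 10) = -10*n^3 - n^2 + 11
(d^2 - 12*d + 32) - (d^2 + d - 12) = 44 - 13*d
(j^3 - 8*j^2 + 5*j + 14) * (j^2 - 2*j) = j^5 - 10*j^4 + 21*j^3 + 4*j^2 - 28*j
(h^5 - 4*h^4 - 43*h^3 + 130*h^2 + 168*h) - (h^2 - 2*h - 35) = h^5 - 4*h^4 - 43*h^3 + 129*h^2 + 170*h + 35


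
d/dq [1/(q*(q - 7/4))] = 4*(7 - 8*q)/(q^2*(16*q^2 - 56*q + 49))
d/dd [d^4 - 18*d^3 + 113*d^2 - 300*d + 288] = 4*d^3 - 54*d^2 + 226*d - 300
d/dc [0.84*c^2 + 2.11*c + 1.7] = 1.68*c + 2.11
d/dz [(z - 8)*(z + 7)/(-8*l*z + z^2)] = (-8*l*z^2 - 448*l + z^2 + 112*z)/(z^2*(64*l^2 - 16*l*z + z^2))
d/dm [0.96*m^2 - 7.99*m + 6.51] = 1.92*m - 7.99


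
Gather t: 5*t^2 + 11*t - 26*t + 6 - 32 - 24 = 5*t^2 - 15*t - 50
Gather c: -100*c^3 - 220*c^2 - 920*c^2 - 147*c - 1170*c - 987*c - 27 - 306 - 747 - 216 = -100*c^3 - 1140*c^2 - 2304*c - 1296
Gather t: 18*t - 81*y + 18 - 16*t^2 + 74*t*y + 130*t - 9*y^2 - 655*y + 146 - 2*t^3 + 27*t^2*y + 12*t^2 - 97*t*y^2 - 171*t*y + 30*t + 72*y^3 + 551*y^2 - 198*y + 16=-2*t^3 + t^2*(27*y - 4) + t*(-97*y^2 - 97*y + 178) + 72*y^3 + 542*y^2 - 934*y + 180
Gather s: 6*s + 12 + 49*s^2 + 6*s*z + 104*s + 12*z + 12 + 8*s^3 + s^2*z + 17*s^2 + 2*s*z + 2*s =8*s^3 + s^2*(z + 66) + s*(8*z + 112) + 12*z + 24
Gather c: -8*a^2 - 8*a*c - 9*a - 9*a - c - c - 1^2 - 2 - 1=-8*a^2 - 18*a + c*(-8*a - 2) - 4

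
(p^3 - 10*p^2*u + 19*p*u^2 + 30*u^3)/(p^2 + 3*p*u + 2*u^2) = (p^2 - 11*p*u + 30*u^2)/(p + 2*u)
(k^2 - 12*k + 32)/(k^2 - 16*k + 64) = (k - 4)/(k - 8)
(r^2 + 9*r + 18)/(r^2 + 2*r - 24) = (r + 3)/(r - 4)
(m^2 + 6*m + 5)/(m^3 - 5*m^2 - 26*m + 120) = (m + 1)/(m^2 - 10*m + 24)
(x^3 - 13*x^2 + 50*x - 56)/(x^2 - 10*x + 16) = (x^2 - 11*x + 28)/(x - 8)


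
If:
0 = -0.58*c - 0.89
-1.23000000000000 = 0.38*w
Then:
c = -1.53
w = -3.24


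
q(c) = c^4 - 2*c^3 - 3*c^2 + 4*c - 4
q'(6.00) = 616.00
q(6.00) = 776.00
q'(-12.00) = -7700.00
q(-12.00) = 23708.00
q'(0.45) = 0.45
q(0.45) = -2.95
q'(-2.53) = -84.00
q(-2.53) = 40.04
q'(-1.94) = -36.15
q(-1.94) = 5.72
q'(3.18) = 52.88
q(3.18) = 16.33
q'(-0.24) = 5.04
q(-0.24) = -5.10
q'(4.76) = 270.90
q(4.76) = 244.73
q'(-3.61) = -240.72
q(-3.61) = 206.39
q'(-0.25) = 5.06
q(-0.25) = -5.15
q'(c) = 4*c^3 - 6*c^2 - 6*c + 4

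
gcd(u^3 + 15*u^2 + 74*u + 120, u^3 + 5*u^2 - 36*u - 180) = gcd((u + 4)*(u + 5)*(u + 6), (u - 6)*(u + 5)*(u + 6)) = u^2 + 11*u + 30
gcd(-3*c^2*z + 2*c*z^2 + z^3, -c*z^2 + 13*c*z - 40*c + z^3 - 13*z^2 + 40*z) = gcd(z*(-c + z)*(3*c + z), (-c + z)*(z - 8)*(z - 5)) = -c + z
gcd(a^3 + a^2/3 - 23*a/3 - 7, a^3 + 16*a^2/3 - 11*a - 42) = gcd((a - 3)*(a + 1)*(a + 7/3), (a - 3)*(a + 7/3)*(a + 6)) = a^2 - 2*a/3 - 7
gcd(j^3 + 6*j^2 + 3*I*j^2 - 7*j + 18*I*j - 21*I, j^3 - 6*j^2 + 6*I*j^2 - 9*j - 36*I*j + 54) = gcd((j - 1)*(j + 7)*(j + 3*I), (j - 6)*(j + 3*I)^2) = j + 3*I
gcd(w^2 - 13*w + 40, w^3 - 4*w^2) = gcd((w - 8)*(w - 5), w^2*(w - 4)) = 1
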